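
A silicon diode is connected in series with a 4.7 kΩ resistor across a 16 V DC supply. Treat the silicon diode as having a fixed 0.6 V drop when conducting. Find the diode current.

I ≈ 3.3 mA

KVL around the loop: 16 = V_D + I·R = 0.6 + I × 4.7 kΩ.
So I = (16 − 0.6) / 4.7 kΩ = 15.4 / 4.7 = 3.28 mA.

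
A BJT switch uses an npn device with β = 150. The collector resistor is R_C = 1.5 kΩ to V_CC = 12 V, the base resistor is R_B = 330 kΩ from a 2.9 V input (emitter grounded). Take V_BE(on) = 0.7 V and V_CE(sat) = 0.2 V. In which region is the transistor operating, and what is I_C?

active; I_C ≈ 1 mA

Assume active. Base-emitter loop: I_B = (V_BB − V_BE)/R_B = (2.9 − 0.7)/330 = 0.00667 mA.
I_C = β·I_B = 150×0.00667 = 1 mA.
V_CE = V_CC − I_C·R_C = 12 − 1×1.5 = 10.5 V > V_CE(sat), so the active-region assumption holds.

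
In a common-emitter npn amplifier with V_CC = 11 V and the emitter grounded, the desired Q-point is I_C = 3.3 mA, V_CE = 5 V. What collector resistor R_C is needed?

Collector loop: V_CC = I_C·R_C + V_CE.
R_C = (V_CC − V_CE)/I_C = (11 − 5)/3.3 = 1.82 kΩ.

R_C ≈ 1.8 kΩ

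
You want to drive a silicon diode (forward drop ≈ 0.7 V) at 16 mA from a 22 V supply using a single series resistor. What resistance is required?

R ≈ 1.3 kΩ

The resistor drops V_S − V_D = 22 − 0.7 = 21.3 V at 16 mA.
R = 21.3 V / 16 mA = 1.33 kΩ.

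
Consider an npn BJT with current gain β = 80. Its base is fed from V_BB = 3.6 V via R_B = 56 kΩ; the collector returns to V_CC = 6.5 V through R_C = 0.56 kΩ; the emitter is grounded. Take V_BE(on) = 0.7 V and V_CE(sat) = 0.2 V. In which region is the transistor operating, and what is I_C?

Assume active. Base-emitter loop: I_B = (V_BB − V_BE)/R_B = (3.6 − 0.7)/56 = 0.0518 mA.
I_C = β·I_B = 80×0.0518 = 4.14 mA.
V_CE = V_CC − I_C·R_C = 6.5 − 4.14×0.56 = 4.18 V > V_CE(sat), so the active-region assumption holds.

active; I_C ≈ 4.1 mA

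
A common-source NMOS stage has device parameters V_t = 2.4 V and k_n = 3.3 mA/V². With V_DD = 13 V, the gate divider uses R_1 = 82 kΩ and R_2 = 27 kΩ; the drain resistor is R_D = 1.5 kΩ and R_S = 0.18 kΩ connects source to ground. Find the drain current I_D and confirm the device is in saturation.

I_D ≈ 0.77 mA

V_G = V_DD·R_2/(R_1+R_2) = 13×27/109 = 3.22 V.
Assume saturation: I_D = (k_n/2)(V_GS − V_t)² with V_GS = V_G − I_D·R_S = 3.22 − 0.18·I_D.
Substituting gives 0.0535·I_D² − 1.49·I_D + 1.11 = 0, with roots I_D = 0.768 or 27.1 mA.
The root I_D = 27.1 mA gives V_GS = -1.65 V ≤ V_t, so take I_D = 0.768 mA.
Then V_GS = 3.08 V and V_DS = V_DD − I_D(R_D+R_S) = 13 − 0.768×1.68 = 11.7 V.
Saturation requires V_DS ≥ V_GS − V_t = 0.682 V; 11.7 ≥ 0.682 ✓.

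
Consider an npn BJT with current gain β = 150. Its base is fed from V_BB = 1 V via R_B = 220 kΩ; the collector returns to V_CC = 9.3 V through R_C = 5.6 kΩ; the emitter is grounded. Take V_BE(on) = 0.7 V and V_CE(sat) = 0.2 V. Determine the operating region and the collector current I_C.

active; I_C ≈ 0.2 mA

Assume active. Base-emitter loop: I_B = (V_BB − V_BE)/R_B = (1 − 0.7)/220 = 0.00136 mA.
I_C = β·I_B = 150×0.00136 = 0.205 mA.
V_CE = V_CC − I_C·R_C = 9.3 − 0.205×5.6 = 8.15 V > V_CE(sat), so the active-region assumption holds.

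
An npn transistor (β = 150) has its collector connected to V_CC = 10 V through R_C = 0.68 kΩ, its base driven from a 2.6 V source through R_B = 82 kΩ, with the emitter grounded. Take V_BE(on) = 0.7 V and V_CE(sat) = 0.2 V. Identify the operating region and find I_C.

active; I_C ≈ 3.5 mA

Assume active. Base-emitter loop: I_B = (V_BB − V_BE)/R_B = (2.6 − 0.7)/82 = 0.0232 mA.
I_C = β·I_B = 150×0.0232 = 3.48 mA.
V_CE = V_CC − I_C·R_C = 10 − 3.48×0.68 = 7.64 V > V_CE(sat), so the active-region assumption holds.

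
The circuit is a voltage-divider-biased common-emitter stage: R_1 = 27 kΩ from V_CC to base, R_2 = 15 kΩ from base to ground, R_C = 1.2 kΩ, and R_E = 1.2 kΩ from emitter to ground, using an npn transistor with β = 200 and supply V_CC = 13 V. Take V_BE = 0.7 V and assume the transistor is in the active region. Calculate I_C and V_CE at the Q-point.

I_C ≈ 3.1 mA, V_CE ≈ 5.4 V

Thevenize the base divider: V_Th = V_CC·R_2/(R_1+R_2) = 13×15/42 = 4.64 V, R_Th = R_1‖R_2 = 9.64 kΩ.
Base-emitter loop: V_Th = I_B·R_Th + V_BE + (β+1)I_B·R_E, so I_B = (4.64 − 0.7) / (9.64 + 201×1.2) = 0.0157 mA.
I_C = β·I_B = 200×0.0157 = 3.14 mA, and I_E = (β+1)I_B = 3.16 mA.
V_CE = V_CC − I_C·R_C − I_E·R_E = 13 − 3.14×1.2 − 3.16×1.2 = 5.44 V.
V_CE = 5.44 V > 0.2 V confirms active-region operation.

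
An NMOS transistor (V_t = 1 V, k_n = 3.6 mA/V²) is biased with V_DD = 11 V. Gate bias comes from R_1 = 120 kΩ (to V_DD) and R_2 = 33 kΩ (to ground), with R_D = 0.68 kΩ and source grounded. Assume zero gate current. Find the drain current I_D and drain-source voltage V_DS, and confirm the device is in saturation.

I_D ≈ 3.4 mA, V_DS ≈ 8.7 V

V_G = V_DD·R_2/(R_1+R_2) = 11×33/153 = 2.37 V. With the source grounded, V_GS = V_G = 2.37 V.
Assume saturation: I_D = (k_n/2)(V_GS − V_t)² = (3.6/2)×(2.37 − 1)² = 1.8×1.37² = 3.39 mA.
V_DS = V_DD − I_D·R_D = 11 − 3.39×0.68 = 8.69 V.
Saturation requires V_DS ≥ V_GS − V_t = 1.37 V; 8.69 ≥ 1.37 ✓.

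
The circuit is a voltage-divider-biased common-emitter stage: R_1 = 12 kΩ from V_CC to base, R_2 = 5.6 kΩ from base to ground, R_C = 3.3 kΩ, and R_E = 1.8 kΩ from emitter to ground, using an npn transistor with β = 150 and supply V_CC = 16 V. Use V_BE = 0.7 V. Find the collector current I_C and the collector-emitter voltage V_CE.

Thevenize the base divider: V_Th = V_CC·R_2/(R_1+R_2) = 16×5.6/17.6 = 5.09 V, R_Th = R_1‖R_2 = 3.82 kΩ.
Base-emitter loop: V_Th = I_B·R_Th + V_BE + (β+1)I_B·R_E, so I_B = (5.09 − 0.7) / (3.82 + 151×1.8) = 0.0159 mA.
I_C = β·I_B = 150×0.0159 = 2.39 mA, and I_E = (β+1)I_B = 2.41 mA.
V_CE = V_CC − I_C·R_C − I_E·R_E = 16 − 2.39×3.3 − 2.41×1.8 = 3.78 V.
V_CE = 3.78 V > 0.2 V confirms active-region operation.

I_C ≈ 2.4 mA, V_CE ≈ 3.8 V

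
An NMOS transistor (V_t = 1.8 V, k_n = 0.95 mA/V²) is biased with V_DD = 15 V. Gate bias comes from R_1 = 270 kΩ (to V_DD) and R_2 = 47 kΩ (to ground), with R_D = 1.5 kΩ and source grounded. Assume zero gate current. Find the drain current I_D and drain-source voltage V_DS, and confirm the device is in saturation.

V_G = V_DD·R_2/(R_1+R_2) = 15×47/317 = 2.22 V. With the source grounded, V_GS = V_G = 2.22 V.
Assume saturation: I_D = (k_n/2)(V_GS − V_t)² = (0.95/2)×(2.22 − 1.8)² = 0.475×0.424² = 0.0854 mA.
V_DS = V_DD − I_D·R_D = 15 − 0.0854×1.5 = 14.9 V.
Saturation requires V_DS ≥ V_GS − V_t = 0.424 V; 14.9 ≥ 0.424 ✓.

I_D ≈ 0.085 mA, V_DS ≈ 15 V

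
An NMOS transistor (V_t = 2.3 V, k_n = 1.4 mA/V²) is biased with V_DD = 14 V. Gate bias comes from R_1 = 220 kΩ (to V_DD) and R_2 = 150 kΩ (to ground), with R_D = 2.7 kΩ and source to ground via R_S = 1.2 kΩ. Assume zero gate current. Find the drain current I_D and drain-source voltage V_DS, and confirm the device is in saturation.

I_D ≈ 1.6 mA, V_DS ≈ 7.9 V

V_G = V_DD·R_2/(R_1+R_2) = 14×150/370 = 5.68 V.
Assume saturation: I_D = (k_n/2)(V_GS − V_t)² with V_GS = V_G − I_D·R_S = 5.68 − 1.2·I_D.
Substituting gives 1.01·I_D² − 6.67·I_D + 7.98 = 0, with roots I_D = 1.57 or 5.05 mA.
The root I_D = 5.05 mA gives V_GS = -0.386 V ≤ V_t, so take I_D = 1.57 mA.
Then V_GS = 3.8 V and V_DS = V_DD − I_D(R_D+R_S) = 14 − 1.57×3.9 = 7.89 V.
Saturation requires V_DS ≥ V_GS − V_t = 1.5 V; 7.89 ≥ 1.5 ✓.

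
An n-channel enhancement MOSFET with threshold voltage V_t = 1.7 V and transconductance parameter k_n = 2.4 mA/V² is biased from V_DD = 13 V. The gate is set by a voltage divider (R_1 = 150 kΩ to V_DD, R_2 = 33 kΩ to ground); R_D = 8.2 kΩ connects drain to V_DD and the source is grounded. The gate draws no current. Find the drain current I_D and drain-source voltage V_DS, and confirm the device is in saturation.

V_G = V_DD·R_2/(R_1+R_2) = 13×33/183 = 2.34 V. With the source grounded, V_GS = V_G = 2.34 V.
Assume saturation: I_D = (k_n/2)(V_GS − V_t)² = (2.4/2)×(2.34 − 1.7)² = 1.2×0.644² = 0.498 mA.
V_DS = V_DD − I_D·R_D = 13 − 0.498×8.2 = 8.92 V.
Saturation requires V_DS ≥ V_GS − V_t = 0.644 V; 8.92 ≥ 0.644 ✓.

I_D ≈ 0.5 mA, V_DS ≈ 8.9 V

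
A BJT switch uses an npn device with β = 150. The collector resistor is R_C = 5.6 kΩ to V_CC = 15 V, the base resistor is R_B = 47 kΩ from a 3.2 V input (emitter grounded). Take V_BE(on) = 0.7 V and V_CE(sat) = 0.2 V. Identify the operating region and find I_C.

saturation; I_C ≈ 2.6 mA

Assume active: I_B = (3.2 − 0.7)/47 = 0.0532 mA, giving I_C = β·I_B = 7.98 mA.
But then V_CE = 15 − 7.98×5.6 = -29.7 V < V_CE(sat) = 0.2 V — impossible in the active region.
So the transistor is saturated. With V_CE = 0.2 V, I_C = (V_CC − 0.2)/R_C = 14.8/5.6 = 2.64 mA.
Check: β·I_B = 7.98 mA > I_C = 2.64 mA, confirming saturation.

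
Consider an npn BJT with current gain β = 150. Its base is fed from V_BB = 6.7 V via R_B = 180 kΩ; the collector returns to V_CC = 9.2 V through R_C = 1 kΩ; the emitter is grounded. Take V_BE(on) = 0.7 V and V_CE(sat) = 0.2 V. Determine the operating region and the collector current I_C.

Assume active. Base-emitter loop: I_B = (V_BB − V_BE)/R_B = (6.7 − 0.7)/180 = 0.0333 mA.
I_C = β·I_B = 150×0.0333 = 5 mA.
V_CE = V_CC − I_C·R_C = 9.2 − 5×1 = 4.2 V > V_CE(sat), so the active-region assumption holds.

active; I_C ≈ 5 mA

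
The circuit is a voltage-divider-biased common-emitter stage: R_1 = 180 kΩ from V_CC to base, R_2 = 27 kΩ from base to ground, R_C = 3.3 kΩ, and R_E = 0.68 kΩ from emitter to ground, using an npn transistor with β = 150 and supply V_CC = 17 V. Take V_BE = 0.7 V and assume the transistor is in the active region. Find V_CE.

Thevenize the base divider: V_Th = V_CC·R_2/(R_1+R_2) = 17×27/207 = 2.22 V, R_Th = R_1‖R_2 = 23.5 kΩ.
Base-emitter loop: V_Th = I_B·R_Th + V_BE + (β+1)I_B·R_E, so I_B = (2.22 − 0.7) / (23.5 + 151×0.68) = 0.012 mA.
I_C = β·I_B = 150×0.012 = 1.8 mA, and I_E = (β+1)I_B = 1.82 mA.
V_CE = V_CC − I_C·R_C − I_E·R_E = 17 − 1.8×3.3 − 1.82×0.68 = 9.81 V.
V_CE = 9.81 V > 0.2 V confirms active-region operation.

V_CE ≈ 9.8 V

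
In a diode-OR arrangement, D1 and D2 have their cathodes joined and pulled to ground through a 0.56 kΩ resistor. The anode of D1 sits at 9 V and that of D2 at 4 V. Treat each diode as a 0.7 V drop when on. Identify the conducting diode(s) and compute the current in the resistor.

Assume both conduct. Then node N would need to be at both 9−0.7 = 8.3 V and 4−0.7 = 3.3 V, which is impossible.
Assume only D1 conducts: V_N = 9 − 0.7 = 8.3 V, so I_R = 8.3/0.56 = 14.8 mA.
Check D2: its anode-to-cathode voltage is 4 − 8.3 = -4.3 V < 0.7 V, so it is off. The assumption is consistent.

Only D1 conducts; I_R ≈ 15 mA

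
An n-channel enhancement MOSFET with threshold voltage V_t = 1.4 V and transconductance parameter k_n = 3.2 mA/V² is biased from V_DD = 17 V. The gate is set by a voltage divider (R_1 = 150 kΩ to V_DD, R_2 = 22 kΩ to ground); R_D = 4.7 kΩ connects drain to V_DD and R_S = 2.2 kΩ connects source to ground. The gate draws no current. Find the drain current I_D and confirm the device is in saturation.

V_G = V_DD·R_2/(R_1+R_2) = 17×22/172 = 2.17 V.
Assume saturation: I_D = (k_n/2)(V_GS − V_t)² with V_GS = V_G − I_D·R_S = 2.17 − 2.2·I_D.
Substituting gives 7.74·I_D² − 6.45·I_D + 0.96 = 0, with roots I_D = 0.194 or 0.639 mA.
The root I_D = 0.639 mA gives V_GS = 0.768 V ≤ V_t, so take I_D = 0.194 mA.
Then V_GS = 1.75 V and V_DS = V_DD − I_D(R_D+R_S) = 17 − 0.194×6.9 = 15.7 V.
Saturation requires V_DS ≥ V_GS − V_t = 0.348 V; 15.7 ≥ 0.348 ✓.

I_D ≈ 0.19 mA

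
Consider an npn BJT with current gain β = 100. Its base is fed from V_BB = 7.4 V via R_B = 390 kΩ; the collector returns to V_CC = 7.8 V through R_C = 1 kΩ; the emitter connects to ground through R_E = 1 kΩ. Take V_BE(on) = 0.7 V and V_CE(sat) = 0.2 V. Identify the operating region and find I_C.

active; I_C ≈ 1.4 mA

Assume active. Base-emitter loop: I_B = (V_BB − V_BE)/(R_B + (β+1)R_E) = (7.4 − 0.7)/(390 + 101×1) = 0.0136 mA.
I_C = β·I_B = 100×0.0136 = 1.36 mA.
V_CE = V_CC − I_C·R_C − I_E·R_E = 7.8 − 1.36×1 − 1.38×1 = 5.06 V > V_CE(sat), so the active-region assumption holds.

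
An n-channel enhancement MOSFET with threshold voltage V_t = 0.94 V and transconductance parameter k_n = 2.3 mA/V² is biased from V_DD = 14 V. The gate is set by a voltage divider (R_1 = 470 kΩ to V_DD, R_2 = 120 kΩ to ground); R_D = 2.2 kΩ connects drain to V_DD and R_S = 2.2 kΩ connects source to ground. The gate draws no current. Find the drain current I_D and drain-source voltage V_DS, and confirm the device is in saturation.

V_G = V_DD·R_2/(R_1+R_2) = 14×120/590 = 2.85 V.
Assume saturation: I_D = (k_n/2)(V_GS − V_t)² with V_GS = V_G − I_D·R_S = 2.85 − 2.2·I_D.
Substituting gives 5.57·I_D² − 10.7·I_D + 4.18 = 0, with roots I_D = 0.552 or 1.36 mA.
The root I_D = 1.36 mA gives V_GS = -0.148 V ≤ V_t, so take I_D = 0.552 mA.
Then V_GS = 1.63 V and V_DS = V_DD − I_D(R_D+R_S) = 14 − 0.552×4.4 = 11.6 V.
Saturation requires V_DS ≥ V_GS − V_t = 0.693 V; 11.6 ≥ 0.693 ✓.

I_D ≈ 0.55 mA, V_DS ≈ 12 V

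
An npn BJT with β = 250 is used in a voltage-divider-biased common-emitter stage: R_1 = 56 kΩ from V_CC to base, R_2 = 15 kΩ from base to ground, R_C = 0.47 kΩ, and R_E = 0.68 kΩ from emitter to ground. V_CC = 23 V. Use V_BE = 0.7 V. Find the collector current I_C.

Thevenize the base divider: V_Th = V_CC·R_2/(R_1+R_2) = 23×15/71 = 4.86 V, R_Th = R_1‖R_2 = 11.8 kΩ.
Base-emitter loop: V_Th = I_B·R_Th + V_BE + (β+1)I_B·R_E, so I_B = (4.86 − 0.7) / (11.8 + 251×0.68) = 0.0228 mA.
I_C = β·I_B = 250×0.0228 = 5.7 mA, and I_E = (β+1)I_B = 5.72 mA.
V_CE = V_CC − I_C·R_C − I_E·R_E = 23 − 5.7×0.47 − 5.72×0.68 = 16.4 V.
V_CE = 16.4 V > 0.2 V confirms active-region operation.

I_C ≈ 5.7 mA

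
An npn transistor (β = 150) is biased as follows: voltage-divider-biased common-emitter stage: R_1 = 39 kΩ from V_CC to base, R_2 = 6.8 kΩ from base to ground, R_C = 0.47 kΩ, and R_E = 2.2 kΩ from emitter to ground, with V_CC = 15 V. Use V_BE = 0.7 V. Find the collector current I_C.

I_C ≈ 0.68 mA

Thevenize the base divider: V_Th = V_CC·R_2/(R_1+R_2) = 15×6.8/45.8 = 2.23 V, R_Th = R_1‖R_2 = 5.79 kΩ.
Base-emitter loop: V_Th = I_B·R_Th + V_BE + (β+1)I_B·R_E, so I_B = (2.23 − 0.7) / (5.79 + 151×2.2) = 0.00452 mA.
I_C = β·I_B = 150×0.00452 = 0.678 mA, and I_E = (β+1)I_B = 0.682 mA.
V_CE = V_CC − I_C·R_C − I_E·R_E = 15 − 0.678×0.47 − 0.682×2.2 = 13.2 V.
V_CE = 13.2 V > 0.2 V confirms active-region operation.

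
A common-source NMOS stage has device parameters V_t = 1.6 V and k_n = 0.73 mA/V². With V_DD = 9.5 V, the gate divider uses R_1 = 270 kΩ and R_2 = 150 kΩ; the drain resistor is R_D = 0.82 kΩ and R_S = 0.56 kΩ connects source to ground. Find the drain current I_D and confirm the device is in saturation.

V_G = V_DD·R_2/(R_1+R_2) = 9.5×150/420 = 3.39 V.
Assume saturation: I_D = (k_n/2)(V_GS − V_t)² with V_GS = V_G − I_D·R_S = 3.39 − 0.56·I_D.
Substituting gives 0.114·I_D² − 1.73·I_D + 1.17 = 0, with roots I_D = 0.71 or 14.4 mA.
The root I_D = 14.4 mA gives V_GS = -4.69 V ≤ V_t, so take I_D = 0.71 mA.
Then V_GS = 3 V and V_DS = V_DD − I_D(R_D+R_S) = 9.5 − 0.71×1.38 = 8.52 V.
Saturation requires V_DS ≥ V_GS − V_t = 1.4 V; 8.52 ≥ 1.4 ✓.

I_D ≈ 0.71 mA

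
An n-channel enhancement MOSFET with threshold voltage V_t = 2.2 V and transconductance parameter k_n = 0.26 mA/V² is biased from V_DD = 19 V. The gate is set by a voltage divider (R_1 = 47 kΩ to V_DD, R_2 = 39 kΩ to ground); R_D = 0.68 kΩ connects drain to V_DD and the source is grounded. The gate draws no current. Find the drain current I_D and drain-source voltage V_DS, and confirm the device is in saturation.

I_D ≈ 5.4 mA, V_DS ≈ 15 V

V_G = V_DD·R_2/(R_1+R_2) = 19×39/86 = 8.62 V. With the source grounded, V_GS = V_G = 8.62 V.
Assume saturation: I_D = (k_n/2)(V_GS − V_t)² = (0.26/2)×(8.62 − 2.2)² = 0.13×6.42² = 5.35 mA.
V_DS = V_DD − I_D·R_D = 19 − 5.35×0.68 = 15.4 V.
Saturation requires V_DS ≥ V_GS − V_t = 6.42 V; 15.4 ≥ 6.42 ✓.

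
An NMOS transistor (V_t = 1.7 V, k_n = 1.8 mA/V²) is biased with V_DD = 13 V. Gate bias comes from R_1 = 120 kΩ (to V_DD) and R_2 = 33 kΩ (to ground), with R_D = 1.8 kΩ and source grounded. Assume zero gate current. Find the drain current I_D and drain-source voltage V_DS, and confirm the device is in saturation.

I_D ≈ 1.1 mA, V_DS ≈ 11 V

V_G = V_DD·R_2/(R_1+R_2) = 13×33/153 = 2.8 V. With the source grounded, V_GS = V_G = 2.8 V.
Assume saturation: I_D = (k_n/2)(V_GS − V_t)² = (1.8/2)×(2.8 − 1.7)² = 0.9×1.1² = 1.1 mA.
V_DS = V_DD − I_D·R_D = 13 − 1.1×1.8 = 11 V.
Saturation requires V_DS ≥ V_GS − V_t = 1.1 V; 11 ≥ 1.1 ✓.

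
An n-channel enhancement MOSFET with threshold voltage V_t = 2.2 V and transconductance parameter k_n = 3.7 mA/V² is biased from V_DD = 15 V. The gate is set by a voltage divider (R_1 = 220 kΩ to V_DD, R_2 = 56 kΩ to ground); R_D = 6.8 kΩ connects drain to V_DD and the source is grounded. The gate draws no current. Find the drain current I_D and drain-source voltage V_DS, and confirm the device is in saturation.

V_G = V_DD·R_2/(R_1+R_2) = 15×56/276 = 3.04 V. With the source grounded, V_GS = V_G = 3.04 V.
Assume saturation: I_D = (k_n/2)(V_GS − V_t)² = (3.7/2)×(3.04 − 2.2)² = 1.85×0.843² = 1.32 mA.
V_DS = V_DD − I_D·R_D = 15 − 1.32×6.8 = 6.05 V.
Saturation requires V_DS ≥ V_GS − V_t = 0.843 V; 6.05 ≥ 0.843 ✓.

I_D ≈ 1.3 mA, V_DS ≈ 6 V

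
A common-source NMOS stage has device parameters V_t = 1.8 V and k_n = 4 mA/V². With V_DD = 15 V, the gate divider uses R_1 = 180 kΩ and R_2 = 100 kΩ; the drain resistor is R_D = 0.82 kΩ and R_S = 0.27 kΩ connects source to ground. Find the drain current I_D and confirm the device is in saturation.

I_D ≈ 6.5 mA

V_G = V_DD·R_2/(R_1+R_2) = 15×100/280 = 5.36 V.
Assume saturation: I_D = (k_n/2)(V_GS − V_t)² with V_GS = V_G − I_D·R_S = 5.36 − 0.27·I_D.
Substituting gives 0.146·I_D² − 4.84·I_D + 25.3 = 0, with roots I_D = 6.5 or 26.7 mA.
The root I_D = 26.7 mA gives V_GS = -1.85 V ≤ V_t, so take I_D = 6.5 mA.
Then V_GS = 3.6 V and V_DS = V_DD − I_D(R_D+R_S) = 15 − 6.5×1.09 = 7.92 V.
Saturation requires V_DS ≥ V_GS − V_t = 1.8 V; 7.92 ≥ 1.8 ✓.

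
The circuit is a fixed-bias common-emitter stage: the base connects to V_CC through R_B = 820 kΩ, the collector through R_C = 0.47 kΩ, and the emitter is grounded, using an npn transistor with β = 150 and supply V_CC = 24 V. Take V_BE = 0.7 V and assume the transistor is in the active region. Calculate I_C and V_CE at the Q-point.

I_C ≈ 4.3 mA, V_CE ≈ 22 V

Base loop: V_CC = I_B·R_B + V_BE, so I_B = (24 − 0.7)/820 kΩ = 0.0284 mA.
In the active region I_C = β·I_B = 150 × 0.0284 = 4.26 mA.
Collector loop: V_CE = V_CC − I_C·R_C = 24 − 4.26×0.47 = 22 V.
Since V_CE = 22 V > V_CE(sat) ≈ 0.2 V, the transistor is in the active region as assumed.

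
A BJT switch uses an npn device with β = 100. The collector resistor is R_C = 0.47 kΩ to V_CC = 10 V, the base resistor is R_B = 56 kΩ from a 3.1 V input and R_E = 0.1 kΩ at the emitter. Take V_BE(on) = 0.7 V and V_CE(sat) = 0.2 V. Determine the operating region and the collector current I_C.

Assume active. Base-emitter loop: I_B = (V_BB − V_BE)/(R_B + (β+1)R_E) = (3.1 − 0.7)/(56 + 101×0.1) = 0.0363 mA.
I_C = β·I_B = 100×0.0363 = 3.63 mA.
V_CE = V_CC − I_C·R_C − I_E·R_E = 10 − 3.63×0.47 − 3.67×0.1 = 7.93 V > V_CE(sat), so the active-region assumption holds.

active; I_C ≈ 3.6 mA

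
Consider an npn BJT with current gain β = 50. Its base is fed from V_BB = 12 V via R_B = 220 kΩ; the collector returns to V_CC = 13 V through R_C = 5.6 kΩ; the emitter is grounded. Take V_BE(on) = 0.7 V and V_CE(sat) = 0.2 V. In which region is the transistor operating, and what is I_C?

Assume active: I_B = (12 − 0.7)/220 = 0.0514 mA, giving I_C = β·I_B = 2.57 mA.
But then V_CE = 13 − 2.57×5.6 = -1.38 V < V_CE(sat) = 0.2 V — impossible in the active region.
So the transistor is saturated. With V_CE = 0.2 V, I_C = (V_CC − 0.2)/R_C = 12.8/5.6 = 2.29 mA.
Check: β·I_B = 2.57 mA > I_C = 2.29 mA, confirming saturation.

saturation; I_C ≈ 2.3 mA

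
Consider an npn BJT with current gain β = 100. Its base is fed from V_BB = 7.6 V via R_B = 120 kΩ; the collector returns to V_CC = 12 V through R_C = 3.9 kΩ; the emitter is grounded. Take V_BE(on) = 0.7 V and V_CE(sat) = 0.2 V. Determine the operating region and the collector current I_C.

Assume active: I_B = (7.6 − 0.7)/120 = 0.0575 mA, giving I_C = β·I_B = 5.75 mA.
But then V_CE = 12 − 5.75×3.9 = -10.4 V < V_CE(sat) = 0.2 V — impossible in the active region.
So the transistor is saturated. With V_CE = 0.2 V, I_C = (V_CC − 0.2)/R_C = 11.8/3.9 = 3.03 mA.
Check: β·I_B = 5.75 mA > I_C = 3.03 mA, confirming saturation.

saturation; I_C ≈ 3 mA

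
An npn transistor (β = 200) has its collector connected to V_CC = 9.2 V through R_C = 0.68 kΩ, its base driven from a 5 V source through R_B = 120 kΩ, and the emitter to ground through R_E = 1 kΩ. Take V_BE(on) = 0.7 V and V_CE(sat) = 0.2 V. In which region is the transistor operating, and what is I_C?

active; I_C ≈ 2.7 mA

Assume active. Base-emitter loop: I_B = (V_BB − V_BE)/(R_B + (β+1)R_E) = (5 − 0.7)/(120 + 201×1) = 0.0134 mA.
I_C = β·I_B = 200×0.0134 = 2.68 mA.
V_CE = V_CC − I_C·R_C − I_E·R_E = 9.2 − 2.68×0.68 − 2.69×1 = 4.69 V > V_CE(sat), so the active-region assumption holds.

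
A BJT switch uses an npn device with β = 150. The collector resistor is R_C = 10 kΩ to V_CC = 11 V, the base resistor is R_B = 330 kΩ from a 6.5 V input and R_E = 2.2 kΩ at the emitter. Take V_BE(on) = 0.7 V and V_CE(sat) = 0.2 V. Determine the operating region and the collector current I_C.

saturation; I_C ≈ 0.88 mA

Assume active: I_B = (6.5 − 0.7)/(330 + 151×2.2) = 0.00876 mA, I_C = β·I_B = 1.31 mA.
Then V_CE = 11 − 1.31×10 − 1.32×2.2 = -5.05 V < 0.2 V — the active assumption fails.
Re-solve with V_CE = 0.2 V. KCL at the emitter: V_E/R_E = (V_BB−0.7−V_E)/R_B + (V_CC−0.2−V_E)/R_C, giving V_E = 1.97 V.
I_C = (V_CC − 0.2 − V_E)/R_C = (10.8 − 1.97)/10 = 0.883 mA.
Check: I_B = (5.8 − 1.97)/330 = 0.0116 mA, and β·I_B = 1.74 mA > I_C, confirming saturation.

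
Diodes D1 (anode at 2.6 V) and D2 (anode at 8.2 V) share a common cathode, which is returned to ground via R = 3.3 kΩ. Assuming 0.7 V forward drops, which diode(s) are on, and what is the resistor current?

Only D2 conducts; I_R ≈ 2.3 mA

Assume both conduct. Then node N would need to be at both 2.6−0.7 = 1.9 V and 8.2−0.7 = 7.5 V, which is impossible.
Assume only D2 conducts: V_N = 8.2 − 0.7 = 7.5 V, so I_R = 7.5/3.3 = 2.27 mA.
Check D1: its anode-to-cathode voltage is 2.6 − 7.5 = -4.9 V < 0.7 V, so it is off. The assumption is consistent.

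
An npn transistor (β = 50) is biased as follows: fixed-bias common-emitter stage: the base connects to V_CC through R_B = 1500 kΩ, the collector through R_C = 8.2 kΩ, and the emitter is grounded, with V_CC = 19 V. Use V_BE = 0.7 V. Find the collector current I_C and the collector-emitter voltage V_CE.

I_C ≈ 0.61 mA, V_CE ≈ 14 V

Base loop: V_CC = I_B·R_B + V_BE, so I_B = (19 − 0.7)/1500 kΩ = 0.0122 mA.
In the active region I_C = β·I_B = 50 × 0.0122 = 0.61 mA.
Collector loop: V_CE = V_CC − I_C·R_C = 19 − 0.61×8.2 = 14 V.
Since V_CE = 14 V > V_CE(sat) ≈ 0.2 V, the transistor is in the active region as assumed.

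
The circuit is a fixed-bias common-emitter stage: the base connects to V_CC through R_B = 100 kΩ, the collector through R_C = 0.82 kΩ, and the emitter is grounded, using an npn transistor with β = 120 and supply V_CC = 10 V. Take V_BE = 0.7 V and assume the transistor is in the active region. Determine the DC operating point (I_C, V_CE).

Base loop: V_CC = I_B·R_B + V_BE, so I_B = (10 − 0.7)/100 kΩ = 0.093 mA.
In the active region I_C = β·I_B = 120 × 0.093 = 11.2 mA.
Collector loop: V_CE = V_CC − I_C·R_C = 10 − 11.2×0.82 = 0.849 V.
Since V_CE = 0.849 V > V_CE(sat) ≈ 0.2 V, the transistor is in the active region as assumed.

I_C ≈ 11 mA, V_CE ≈ 0.85 V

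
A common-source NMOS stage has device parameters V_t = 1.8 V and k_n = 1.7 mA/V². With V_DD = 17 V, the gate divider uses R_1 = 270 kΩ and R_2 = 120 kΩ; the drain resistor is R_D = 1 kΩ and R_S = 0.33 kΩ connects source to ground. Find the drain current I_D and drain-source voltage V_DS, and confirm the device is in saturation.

I_D ≈ 3.9 mA, V_DS ≈ 12 V

V_G = V_DD·R_2/(R_1+R_2) = 17×120/390 = 5.23 V.
Assume saturation: I_D = (k_n/2)(V_GS − V_t)² with V_GS = V_G − I_D·R_S = 5.23 − 0.33·I_D.
Substituting gives 0.0926·I_D² − 2.92·I_D + 10 = 0, with roots I_D = 3.9 or 27.7 mA.
The root I_D = 27.7 mA gives V_GS = -3.91 V ≤ V_t, so take I_D = 3.9 mA.
Then V_GS = 3.94 V and V_DS = V_DD − I_D(R_D+R_S) = 17 − 3.9×1.33 = 11.8 V.
Saturation requires V_DS ≥ V_GS − V_t = 2.14 V; 11.8 ≥ 2.14 ✓.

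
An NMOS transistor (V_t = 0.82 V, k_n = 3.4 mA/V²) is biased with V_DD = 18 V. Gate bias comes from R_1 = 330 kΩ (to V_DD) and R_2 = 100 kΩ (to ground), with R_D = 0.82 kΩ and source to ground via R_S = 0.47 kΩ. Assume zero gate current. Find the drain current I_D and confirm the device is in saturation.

V_G = V_DD·R_2/(R_1+R_2) = 18×100/430 = 4.19 V.
Assume saturation: I_D = (k_n/2)(V_GS − V_t)² with V_GS = V_G − I_D·R_S = 4.19 − 0.47·I_D.
Substituting gives 0.376·I_D² − 6.38·I_D + 19.3 = 0, with roots I_D = 3.93 or 13.1 mA.
The root I_D = 13.1 mA gives V_GS = -1.95 V ≤ V_t, so take I_D = 3.93 mA.
Then V_GS = 2.34 V and V_DS = V_DD − I_D(R_D+R_S) = 18 − 3.93×1.29 = 12.9 V.
Saturation requires V_DS ≥ V_GS − V_t = 1.52 V; 12.9 ≥ 1.52 ✓.

I_D ≈ 3.9 mA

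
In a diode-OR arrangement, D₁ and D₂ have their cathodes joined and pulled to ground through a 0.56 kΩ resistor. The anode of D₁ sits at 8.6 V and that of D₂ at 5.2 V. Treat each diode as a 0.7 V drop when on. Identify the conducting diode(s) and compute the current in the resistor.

Only D₁ conducts; I_R ≈ 14 mA

Assume both conduct. Then node N would need to be at both 8.6−0.7 = 7.9 V and 5.2−0.7 = 4.5 V, which is impossible.
Assume only D₁ conducts: V_N = 8.6 − 0.7 = 7.9 V, so I_R = 7.9/0.56 = 14.1 mA.
Check D₂: its anode-to-cathode voltage is 5.2 − 7.9 = -2.7 V < 0.7 V, so it is off. The assumption is consistent.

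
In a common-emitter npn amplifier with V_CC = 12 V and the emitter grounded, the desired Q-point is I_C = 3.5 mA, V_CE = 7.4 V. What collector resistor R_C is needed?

R_C ≈ 1.3 kΩ

Collector loop: V_CC = I_C·R_C + V_CE.
R_C = (V_CC − V_CE)/I_C = (12 − 7.4)/3.5 = 1.31 kΩ.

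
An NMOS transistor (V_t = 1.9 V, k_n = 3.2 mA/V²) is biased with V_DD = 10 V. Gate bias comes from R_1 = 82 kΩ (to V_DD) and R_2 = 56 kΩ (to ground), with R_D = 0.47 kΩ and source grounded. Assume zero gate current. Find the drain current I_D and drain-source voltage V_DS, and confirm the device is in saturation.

V_G = V_DD·R_2/(R_1+R_2) = 10×56/138 = 4.06 V. With the source grounded, V_GS = V_G = 4.06 V.
Assume saturation: I_D = (k_n/2)(V_GS − V_t)² = (3.2/2)×(4.06 − 1.9)² = 1.6×2.16² = 7.45 mA.
V_DS = V_DD − I_D·R_D = 10 − 7.45×0.47 = 6.5 V.
Saturation requires V_DS ≥ V_GS − V_t = 2.16 V; 6.5 ≥ 2.16 ✓.

I_D ≈ 7.5 mA, V_DS ≈ 6.5 V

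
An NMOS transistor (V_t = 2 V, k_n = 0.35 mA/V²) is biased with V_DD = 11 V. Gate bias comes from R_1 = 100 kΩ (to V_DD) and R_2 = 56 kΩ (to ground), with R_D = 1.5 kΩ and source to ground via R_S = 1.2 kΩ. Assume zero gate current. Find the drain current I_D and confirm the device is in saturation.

I_D ≈ 0.39 mA

V_G = V_DD·R_2/(R_1+R_2) = 11×56/156 = 3.95 V.
Assume saturation: I_D = (k_n/2)(V_GS − V_t)² with V_GS = V_G − I_D·R_S = 3.95 − 1.2·I_D.
Substituting gives 0.252·I_D² − 1.82·I_D + 0.665 = 0, with roots I_D = 0.386 or 6.83 mA.
The root I_D = 6.83 mA gives V_GS = -4.25 V ≤ V_t, so take I_D = 0.386 mA.
Then V_GS = 3.49 V and V_DS = V_DD − I_D(R_D+R_S) = 11 − 0.386×2.7 = 9.96 V.
Saturation requires V_DS ≥ V_GS − V_t = 1.49 V; 9.96 ≥ 1.49 ✓.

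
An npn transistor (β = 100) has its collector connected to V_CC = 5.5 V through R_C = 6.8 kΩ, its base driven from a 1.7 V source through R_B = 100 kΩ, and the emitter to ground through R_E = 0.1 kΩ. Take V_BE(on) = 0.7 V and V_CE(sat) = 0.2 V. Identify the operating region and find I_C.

saturation; I_C ≈ 0.77 mA

Assume active: I_B = (1.7 − 0.7)/(100 + 101×0.1) = 0.00908 mA, I_C = β·I_B = 0.908 mA.
Then V_CE = 5.5 − 0.908×6.8 − 0.917×0.1 = -0.768 V < 0.2 V — the active assumption fails.
Re-solve with V_CE = 0.2 V. KCL at the emitter: V_E/R_E = (V_BB−0.7−V_E)/R_B + (V_CC−0.2−V_E)/R_C, giving V_E = 0.0777 V.
I_C = (V_CC − 0.2 − V_E)/R_C = (5.3 − 0.0777)/6.8 = 0.768 mA.
Check: I_B = (1 − 0.0777)/100 = 0.00922 mA, and β·I_B = 0.922 mA > I_C, confirming saturation.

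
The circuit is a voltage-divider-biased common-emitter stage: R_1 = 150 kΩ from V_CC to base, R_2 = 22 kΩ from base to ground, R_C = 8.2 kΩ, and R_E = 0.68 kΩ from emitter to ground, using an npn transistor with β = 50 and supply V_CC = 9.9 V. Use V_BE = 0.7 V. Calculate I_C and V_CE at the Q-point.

Thevenize the base divider: V_Th = V_CC·R_2/(R_1+R_2) = 9.9×22/172 = 1.27 V, R_Th = R_1‖R_2 = 19.2 kΩ.
Base-emitter loop: V_Th = I_B·R_Th + V_BE + (β+1)I_B·R_E, so I_B = (1.27 − 0.7) / (19.2 + 51×0.68) = 0.0105 mA.
I_C = β·I_B = 50×0.0105 = 0.526 mA, and I_E = (β+1)I_B = 0.536 mA.
V_CE = V_CC − I_C·R_C − I_E·R_E = 9.9 − 0.526×8.2 − 0.536×0.68 = 5.23 V.
V_CE = 5.23 V > 0.2 V confirms active-region operation.

I_C ≈ 0.53 mA, V_CE ≈ 5.2 V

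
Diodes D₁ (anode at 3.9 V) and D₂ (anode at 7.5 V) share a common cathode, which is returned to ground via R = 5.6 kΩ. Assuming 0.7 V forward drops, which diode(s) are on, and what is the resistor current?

Only D₂ conducts; I_R ≈ 1.2 mA

Assume both conduct. Then node N would need to be at both 3.9−0.7 = 3.2 V and 7.5−0.7 = 6.8 V, which is impossible.
Assume only D₂ conducts: V_N = 7.5 − 0.7 = 6.8 V, so I_R = 6.8/5.6 = 1.21 mA.
Check D₁: its anode-to-cathode voltage is 3.9 − 6.8 = -2.9 V < 0.7 V, so it is off. The assumption is consistent.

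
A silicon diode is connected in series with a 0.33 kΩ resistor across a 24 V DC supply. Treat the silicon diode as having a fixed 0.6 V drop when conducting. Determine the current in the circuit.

KVL around the loop: 24 = V_D + I·R = 0.6 + I × 0.33 kΩ.
So I = (24 − 0.6) / 0.33 kΩ = 23.4 / 0.33 = 70.9 mA.

I ≈ 71 mA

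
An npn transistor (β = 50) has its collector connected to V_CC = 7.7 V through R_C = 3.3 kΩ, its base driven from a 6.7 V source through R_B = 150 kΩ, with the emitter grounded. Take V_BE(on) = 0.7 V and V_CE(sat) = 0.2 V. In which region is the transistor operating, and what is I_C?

Assume active. Base-emitter loop: I_B = (V_BB − V_BE)/R_B = (6.7 − 0.7)/150 = 0.04 mA.
I_C = β·I_B = 50×0.04 = 2 mA.
V_CE = V_CC − I_C·R_C = 7.7 − 2×3.3 = 1.1 V > V_CE(sat), so the active-region assumption holds.

active; I_C ≈ 2 mA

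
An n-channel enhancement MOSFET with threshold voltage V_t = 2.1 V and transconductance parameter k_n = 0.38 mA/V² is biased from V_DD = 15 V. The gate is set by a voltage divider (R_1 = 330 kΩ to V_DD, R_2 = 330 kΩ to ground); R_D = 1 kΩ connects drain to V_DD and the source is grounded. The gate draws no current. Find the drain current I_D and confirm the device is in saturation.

V_G = V_DD·R_2/(R_1+R_2) = 15×330/660 = 7.5 V. With the source grounded, V_GS = V_G = 7.5 V.
Assume saturation: I_D = (k_n/2)(V_GS − V_t)² = (0.38/2)×(7.5 − 2.1)² = 0.19×5.4² = 5.54 mA.
V_DS = V_DD − I_D·R_D = 15 − 5.54×1 = 9.46 V.
Saturation requires V_DS ≥ V_GS − V_t = 5.4 V; 9.46 ≥ 5.4 ✓.

I_D ≈ 5.5 mA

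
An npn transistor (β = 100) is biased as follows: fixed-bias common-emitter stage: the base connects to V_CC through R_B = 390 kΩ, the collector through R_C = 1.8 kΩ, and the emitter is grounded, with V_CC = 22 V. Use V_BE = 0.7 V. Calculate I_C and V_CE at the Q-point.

I_C ≈ 5.5 mA, V_CE ≈ 12 V

Base loop: V_CC = I_B·R_B + V_BE, so I_B = (22 − 0.7)/390 kΩ = 0.0546 mA.
In the active region I_C = β·I_B = 100 × 0.0546 = 5.46 mA.
Collector loop: V_CE = V_CC − I_C·R_C = 22 − 5.46×1.8 = 12.2 V.
Since V_CE = 12.2 V > V_CE(sat) ≈ 0.2 V, the transistor is in the active region as assumed.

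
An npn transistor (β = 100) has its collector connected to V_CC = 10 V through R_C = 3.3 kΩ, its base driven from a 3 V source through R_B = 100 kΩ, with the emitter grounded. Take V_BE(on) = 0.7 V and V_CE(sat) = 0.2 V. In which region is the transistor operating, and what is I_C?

Assume active. Base-emitter loop: I_B = (V_BB − V_BE)/R_B = (3 − 0.7)/100 = 0.023 mA.
I_C = β·I_B = 100×0.023 = 2.3 mA.
V_CE = V_CC − I_C·R_C = 10 − 2.3×3.3 = 2.41 V > V_CE(sat), so the active-region assumption holds.

active; I_C ≈ 2.3 mA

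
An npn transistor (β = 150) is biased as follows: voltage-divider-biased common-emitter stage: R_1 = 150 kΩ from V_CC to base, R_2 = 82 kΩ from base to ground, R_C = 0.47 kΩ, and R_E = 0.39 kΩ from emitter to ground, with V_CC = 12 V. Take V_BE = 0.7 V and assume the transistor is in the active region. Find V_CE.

Thevenize the base divider: V_Th = V_CC·R_2/(R_1+R_2) = 12×82/232 = 4.24 V, R_Th = R_1‖R_2 = 53 kΩ.
Base-emitter loop: V_Th = I_B·R_Th + V_BE + (β+1)I_B·R_E, so I_B = (4.24 − 0.7) / (53 + 151×0.39) = 0.0316 mA.
I_C = β·I_B = 150×0.0316 = 4.75 mA, and I_E = (β+1)I_B = 4.78 mA.
V_CE = V_CC − I_C·R_C − I_E·R_E = 12 − 4.75×0.47 − 4.78×0.39 = 7.91 V.
V_CE = 7.91 V > 0.2 V confirms active-region operation.

V_CE ≈ 7.9 V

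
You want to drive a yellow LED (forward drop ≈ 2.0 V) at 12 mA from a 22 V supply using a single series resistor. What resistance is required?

R ≈ 1.7 kΩ

The resistor drops V_S − V_D = 22 − 2.0 = 20 V at 12 mA.
R = 20 V / 12 mA = 1.67 kΩ.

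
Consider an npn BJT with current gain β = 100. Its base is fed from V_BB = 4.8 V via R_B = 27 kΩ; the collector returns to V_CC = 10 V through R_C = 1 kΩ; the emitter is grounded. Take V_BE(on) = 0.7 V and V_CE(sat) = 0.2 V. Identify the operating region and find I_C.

saturation; I_C ≈ 9.8 mA

Assume active: I_B = (4.8 − 0.7)/27 = 0.152 mA, giving I_C = β·I_B = 15.2 mA.
But then V_CE = 10 − 15.2×1 = -5.19 V < V_CE(sat) = 0.2 V — impossible in the active region.
So the transistor is saturated. With V_CE = 0.2 V, I_C = (V_CC − 0.2)/R_C = 9.8/1 = 9.8 mA.
Check: β·I_B = 15.2 mA > I_C = 9.8 mA, confirming saturation.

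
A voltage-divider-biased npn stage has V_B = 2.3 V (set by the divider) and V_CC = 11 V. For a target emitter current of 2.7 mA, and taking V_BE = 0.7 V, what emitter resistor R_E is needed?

V_E = V_B − V_BE = 2.3 − 0.7 = 1.6 V.
R_E = V_E / I_E = 1.6 / 2.7 = 0.593 kΩ.

R_E ≈ 0.59 kΩ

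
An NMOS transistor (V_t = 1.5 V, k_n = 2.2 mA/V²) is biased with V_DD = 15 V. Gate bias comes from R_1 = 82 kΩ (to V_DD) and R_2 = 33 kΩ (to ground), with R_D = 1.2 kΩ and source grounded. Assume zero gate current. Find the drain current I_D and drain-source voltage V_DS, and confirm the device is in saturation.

I_D ≈ 8.7 mA, V_DS ≈ 4.6 V

V_G = V_DD·R_2/(R_1+R_2) = 15×33/115 = 4.3 V. With the source grounded, V_GS = V_G = 4.3 V.
Assume saturation: I_D = (k_n/2)(V_GS − V_t)² = (2.2/2)×(4.3 − 1.5)² = 1.1×2.8² = 8.65 mA.
V_DS = V_DD − I_D·R_D = 15 − 8.65×1.2 = 4.62 V.
Saturation requires V_DS ≥ V_GS − V_t = 2.8 V; 4.62 ≥ 2.8 ✓.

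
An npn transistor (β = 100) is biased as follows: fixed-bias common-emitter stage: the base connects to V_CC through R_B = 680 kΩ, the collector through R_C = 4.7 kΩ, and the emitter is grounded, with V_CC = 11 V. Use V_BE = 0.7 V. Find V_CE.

V_CE ≈ 3.9 V

Base loop: V_CC = I_B·R_B + V_BE, so I_B = (11 − 0.7)/680 kΩ = 0.0151 mA.
In the active region I_C = β·I_B = 100 × 0.0151 = 1.51 mA.
Collector loop: V_CE = V_CC − I_C·R_C = 11 − 1.51×4.7 = 3.88 V.
Since V_CE = 3.88 V > V_CE(sat) ≈ 0.2 V, the transistor is in the active region as assumed.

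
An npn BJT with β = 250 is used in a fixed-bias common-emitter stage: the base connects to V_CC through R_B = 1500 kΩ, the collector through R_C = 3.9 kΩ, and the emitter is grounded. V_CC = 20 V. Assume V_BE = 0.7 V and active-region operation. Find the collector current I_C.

Base loop: V_CC = I_B·R_B + V_BE, so I_B = (20 − 0.7)/1500 kΩ = 0.0129 mA.
In the active region I_C = β·I_B = 250 × 0.0129 = 3.22 mA.
Collector loop: V_CE = V_CC − I_C·R_C = 20 − 3.22×3.9 = 7.46 V.
Since V_CE = 7.46 V > V_CE(sat) ≈ 0.2 V, the transistor is in the active region as assumed.

I_C ≈ 3.2 mA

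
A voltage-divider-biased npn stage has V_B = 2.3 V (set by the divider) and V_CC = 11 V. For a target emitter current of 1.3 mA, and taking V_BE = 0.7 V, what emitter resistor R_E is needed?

R_E ≈ 1.2 kΩ

V_E = V_B − V_BE = 2.3 − 0.7 = 1.6 V.
R_E = V_E / I_E = 1.6 / 1.3 = 1.23 kΩ.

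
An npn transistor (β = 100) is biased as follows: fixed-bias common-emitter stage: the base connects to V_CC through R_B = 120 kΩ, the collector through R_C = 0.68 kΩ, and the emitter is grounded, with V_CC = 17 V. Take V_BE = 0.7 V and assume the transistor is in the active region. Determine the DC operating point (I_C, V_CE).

I_C ≈ 14 mA, V_CE ≈ 7.8 V

Base loop: V_CC = I_B·R_B + V_BE, so I_B = (17 − 0.7)/120 kΩ = 0.136 mA.
In the active region I_C = β·I_B = 100 × 0.136 = 13.6 mA.
Collector loop: V_CE = V_CC − I_C·R_C = 17 − 13.6×0.68 = 7.76 V.
Since V_CE = 7.76 V > V_CE(sat) ≈ 0.2 V, the transistor is in the active region as assumed.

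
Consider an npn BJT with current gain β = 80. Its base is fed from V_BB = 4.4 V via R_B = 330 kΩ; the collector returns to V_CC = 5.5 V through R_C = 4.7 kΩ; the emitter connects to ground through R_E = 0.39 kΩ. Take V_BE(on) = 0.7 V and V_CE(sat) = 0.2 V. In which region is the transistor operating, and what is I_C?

active; I_C ≈ 0.82 mA

Assume active. Base-emitter loop: I_B = (V_BB − V_BE)/(R_B + (β+1)R_E) = (4.4 − 0.7)/(330 + 81×0.39) = 0.0102 mA.
I_C = β·I_B = 80×0.0102 = 0.819 mA.
V_CE = V_CC − I_C·R_C − I_E·R_E = 5.5 − 0.819×4.7 − 0.829×0.39 = 1.33 V > V_CE(sat), so the active-region assumption holds.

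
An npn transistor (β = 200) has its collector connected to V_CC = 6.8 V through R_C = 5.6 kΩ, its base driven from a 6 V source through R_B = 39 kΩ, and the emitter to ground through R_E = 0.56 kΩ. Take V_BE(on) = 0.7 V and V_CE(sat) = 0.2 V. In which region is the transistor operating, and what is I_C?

saturation; I_C ≈ 1.1 mA

Assume active: I_B = (6 − 0.7)/(39 + 201×0.56) = 0.035 mA, I_C = β·I_B = 6.99 mA.
Then V_CE = 6.8 − 6.99×5.6 − 7.03×0.56 = -36.3 V < 0.2 V — the active assumption fails.
Re-solve with V_CE = 0.2 V. KCL at the emitter: V_E/R_E = (V_BB−0.7−V_E)/R_B + (V_CC−0.2−V_E)/R_C, giving V_E = 0.661 V.
I_C = (V_CC − 0.2 − V_E)/R_C = (6.6 − 0.661)/5.6 = 1.06 mA.
Check: I_B = (5.3 − 0.661)/39 = 0.119 mA, and β·I_B = 23.8 mA > I_C, confirming saturation.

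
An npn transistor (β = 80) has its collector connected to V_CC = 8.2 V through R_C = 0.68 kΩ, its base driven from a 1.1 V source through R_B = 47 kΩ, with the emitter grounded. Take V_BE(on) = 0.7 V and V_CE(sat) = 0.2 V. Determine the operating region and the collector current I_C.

active; I_C ≈ 0.68 mA

Assume active. Base-emitter loop: I_B = (V_BB − V_BE)/R_B = (1.1 − 0.7)/47 = 0.00851 mA.
I_C = β·I_B = 80×0.00851 = 0.681 mA.
V_CE = V_CC − I_C·R_C = 8.2 − 0.681×0.68 = 7.74 V > V_CE(sat), so the active-region assumption holds.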